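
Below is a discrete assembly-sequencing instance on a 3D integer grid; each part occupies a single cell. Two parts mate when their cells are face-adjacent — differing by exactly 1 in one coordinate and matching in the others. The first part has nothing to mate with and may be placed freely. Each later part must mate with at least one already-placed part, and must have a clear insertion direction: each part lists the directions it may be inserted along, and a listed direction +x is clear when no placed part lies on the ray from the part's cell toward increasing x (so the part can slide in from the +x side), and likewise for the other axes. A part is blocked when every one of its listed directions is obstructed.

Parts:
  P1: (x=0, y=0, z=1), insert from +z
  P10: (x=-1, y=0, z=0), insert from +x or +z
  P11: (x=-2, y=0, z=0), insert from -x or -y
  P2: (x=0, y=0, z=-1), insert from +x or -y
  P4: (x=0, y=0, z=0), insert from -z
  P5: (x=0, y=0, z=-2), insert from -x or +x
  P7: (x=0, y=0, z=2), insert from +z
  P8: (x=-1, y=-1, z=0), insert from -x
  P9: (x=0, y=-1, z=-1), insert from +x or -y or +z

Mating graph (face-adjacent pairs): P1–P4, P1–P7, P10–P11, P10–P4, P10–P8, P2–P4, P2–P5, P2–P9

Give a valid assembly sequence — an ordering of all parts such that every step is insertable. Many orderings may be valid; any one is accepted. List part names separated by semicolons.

1. P11@(-2, 0, 0) [-x clear] — {P11}
2. P10@(-1, 0, 0) [+x clear] — {P10, P11}
3. P8@(-1, -1, 0) [-x clear] — {P10, P11, P8}
4. P4@(0, 0, 0) [-z clear] — {P10, P11, P4, P8}
5. P2@(0, 0, -1) [+x clear] — {P10, P11, P2, P4, P8}
6. P9@(0, -1, -1) [+x clear] — {P10, P11, P2, P4, P8, P9}
7. P1@(0, 0, 1) [+z clear] — {P1, P10, P11, P2, P4, P8, P9}
8. P7@(0, 0, 2) [+z clear] — {P1, P10, P11, P2, P4, P7, P8, P9}
9. P5@(0, 0, -2) [-x clear] — {P1, P10, P11, P2, P4, P5, P7, P8, P9}

P11; P10; P8; P4; P2; P9; P1; P7; P5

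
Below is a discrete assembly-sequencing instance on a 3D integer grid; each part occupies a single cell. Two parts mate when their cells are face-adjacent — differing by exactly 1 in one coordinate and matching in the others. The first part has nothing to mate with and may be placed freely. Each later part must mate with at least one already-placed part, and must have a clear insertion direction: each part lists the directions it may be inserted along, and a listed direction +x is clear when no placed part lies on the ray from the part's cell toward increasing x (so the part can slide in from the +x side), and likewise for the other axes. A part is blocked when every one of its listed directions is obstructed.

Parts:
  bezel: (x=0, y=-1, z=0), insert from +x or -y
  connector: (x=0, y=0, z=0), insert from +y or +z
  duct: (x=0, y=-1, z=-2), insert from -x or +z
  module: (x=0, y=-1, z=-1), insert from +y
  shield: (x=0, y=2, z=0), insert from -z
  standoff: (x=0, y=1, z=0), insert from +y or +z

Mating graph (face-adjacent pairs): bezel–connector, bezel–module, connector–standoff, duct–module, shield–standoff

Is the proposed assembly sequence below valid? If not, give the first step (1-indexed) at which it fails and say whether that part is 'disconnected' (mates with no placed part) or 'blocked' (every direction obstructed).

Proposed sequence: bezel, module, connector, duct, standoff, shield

Valid

1. bezel@(0, -1, 0) [+x clear] — {bezel}
2. module@(0, -1, -1) [+y clear] — {bezel, module}
3. connector@(0, 0, 0) [+y clear] — {bezel, connector, module}
4. duct@(0, -1, -2) [-x clear] — {bezel, connector, duct, module}
5. standoff@(0, 1, 0) [+y clear] — {bezel, connector, duct, module, standoff}
6. shield@(0, 2, 0) [-z clear] — {bezel, connector, duct, module, shield, standoff}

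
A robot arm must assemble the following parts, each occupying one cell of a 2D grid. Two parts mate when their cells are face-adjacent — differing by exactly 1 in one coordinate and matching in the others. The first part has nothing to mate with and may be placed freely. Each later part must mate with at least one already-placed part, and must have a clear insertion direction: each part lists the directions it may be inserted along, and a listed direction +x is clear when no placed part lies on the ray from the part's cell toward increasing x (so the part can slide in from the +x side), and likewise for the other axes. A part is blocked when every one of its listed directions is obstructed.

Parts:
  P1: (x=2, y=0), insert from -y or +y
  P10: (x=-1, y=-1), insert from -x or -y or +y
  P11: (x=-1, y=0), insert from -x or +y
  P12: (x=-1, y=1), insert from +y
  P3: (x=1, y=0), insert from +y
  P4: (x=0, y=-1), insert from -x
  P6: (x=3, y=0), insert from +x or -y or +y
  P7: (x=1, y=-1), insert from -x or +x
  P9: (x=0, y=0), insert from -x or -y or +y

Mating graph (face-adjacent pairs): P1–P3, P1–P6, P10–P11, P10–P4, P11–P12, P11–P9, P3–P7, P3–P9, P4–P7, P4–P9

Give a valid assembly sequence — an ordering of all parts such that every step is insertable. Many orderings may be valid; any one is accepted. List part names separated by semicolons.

P11; P9; P12; P3; P7; P1; P6; P4; P10

1. P11@(-1, 0) [-x clear] — {P11}
2. P9@(0, 0) [-y clear] — {P11, P9}
3. P12@(-1, 1) [+y clear] — {P11, P12, P9}
4. P3@(1, 0) [+y clear] — {P11, P12, P3, P9}
5. P7@(1, -1) [-x clear] — {P11, P12, P3, P7, P9}
6. P1@(2, 0) [-y clear] — {P1, P11, P12, P3, P7, P9}
7. P6@(3, 0) [+x clear] — {P1, P11, P12, P3, P6, P7, P9}
8. P4@(0, -1) [-x clear] — {P1, P11, P12, P3, P4, P6, P7, P9}
9. P10@(-1, -1) [-x clear] — {P1, P10, P11, P12, P3, P4, P6, P7, P9}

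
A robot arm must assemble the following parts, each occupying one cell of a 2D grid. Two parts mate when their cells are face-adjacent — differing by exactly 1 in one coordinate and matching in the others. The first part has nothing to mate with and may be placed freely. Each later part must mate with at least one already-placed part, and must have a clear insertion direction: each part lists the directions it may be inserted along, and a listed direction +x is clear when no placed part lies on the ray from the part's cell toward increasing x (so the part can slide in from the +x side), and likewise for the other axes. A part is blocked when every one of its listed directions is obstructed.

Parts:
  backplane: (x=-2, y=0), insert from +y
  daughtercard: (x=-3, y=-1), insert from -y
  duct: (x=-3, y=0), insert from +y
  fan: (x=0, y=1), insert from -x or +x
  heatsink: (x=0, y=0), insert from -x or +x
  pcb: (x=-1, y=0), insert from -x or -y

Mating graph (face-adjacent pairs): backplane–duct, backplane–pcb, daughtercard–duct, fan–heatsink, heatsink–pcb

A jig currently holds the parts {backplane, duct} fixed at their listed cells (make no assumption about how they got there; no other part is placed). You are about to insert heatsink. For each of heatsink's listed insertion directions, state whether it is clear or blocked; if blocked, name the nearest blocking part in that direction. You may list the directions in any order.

+x: clear; -x: blocked by backplane

-x: nearest on ray is backplane@(-2, 0) ⇒ blocked
+x: ray from heatsink(0, 0) has no placed part ⇒ clear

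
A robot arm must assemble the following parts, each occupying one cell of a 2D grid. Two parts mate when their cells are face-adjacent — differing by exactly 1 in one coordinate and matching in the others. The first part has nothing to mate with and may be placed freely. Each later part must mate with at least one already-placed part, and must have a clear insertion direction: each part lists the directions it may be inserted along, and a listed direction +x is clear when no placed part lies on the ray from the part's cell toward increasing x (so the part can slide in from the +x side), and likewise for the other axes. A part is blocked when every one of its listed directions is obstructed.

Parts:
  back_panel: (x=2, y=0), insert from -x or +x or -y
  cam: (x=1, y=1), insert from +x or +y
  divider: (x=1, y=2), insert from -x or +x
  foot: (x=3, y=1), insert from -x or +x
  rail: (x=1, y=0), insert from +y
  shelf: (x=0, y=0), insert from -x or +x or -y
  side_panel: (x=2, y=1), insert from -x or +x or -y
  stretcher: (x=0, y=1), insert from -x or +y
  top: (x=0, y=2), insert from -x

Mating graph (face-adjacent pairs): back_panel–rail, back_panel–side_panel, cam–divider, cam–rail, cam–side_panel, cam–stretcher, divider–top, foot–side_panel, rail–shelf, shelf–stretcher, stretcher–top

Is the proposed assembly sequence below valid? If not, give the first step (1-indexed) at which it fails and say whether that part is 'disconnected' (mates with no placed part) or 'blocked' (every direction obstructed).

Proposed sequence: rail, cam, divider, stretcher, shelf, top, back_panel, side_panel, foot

1. rail@(1, 0) [+y clear] — {rail}
2. cam@(1, 1) [+x clear] — {cam, rail}
3. divider@(1, 2) [-x clear] — {cam, divider, rail}
4. stretcher@(0, 1) [-x clear] — {cam, divider, rail, stretcher}
5. shelf@(0, 0) [-x clear] — {cam, divider, rail, shelf, stretcher}
6. top@(0, 2) [-x clear] — {cam, divider, rail, shelf, stretcher, top}
7. back_panel@(2, 0) [+x clear] — {back_panel, cam, divider, rail, shelf, stretcher, top}
8. side_panel@(2, 1) [+x clear] — {back_panel, cam, divider, rail, shelf, side_panel, stretcher, top}
9. foot@(3, 1) [+x clear] — {back_panel, cam, divider, foot, rail, shelf, side_panel, stretcher, top}

Valid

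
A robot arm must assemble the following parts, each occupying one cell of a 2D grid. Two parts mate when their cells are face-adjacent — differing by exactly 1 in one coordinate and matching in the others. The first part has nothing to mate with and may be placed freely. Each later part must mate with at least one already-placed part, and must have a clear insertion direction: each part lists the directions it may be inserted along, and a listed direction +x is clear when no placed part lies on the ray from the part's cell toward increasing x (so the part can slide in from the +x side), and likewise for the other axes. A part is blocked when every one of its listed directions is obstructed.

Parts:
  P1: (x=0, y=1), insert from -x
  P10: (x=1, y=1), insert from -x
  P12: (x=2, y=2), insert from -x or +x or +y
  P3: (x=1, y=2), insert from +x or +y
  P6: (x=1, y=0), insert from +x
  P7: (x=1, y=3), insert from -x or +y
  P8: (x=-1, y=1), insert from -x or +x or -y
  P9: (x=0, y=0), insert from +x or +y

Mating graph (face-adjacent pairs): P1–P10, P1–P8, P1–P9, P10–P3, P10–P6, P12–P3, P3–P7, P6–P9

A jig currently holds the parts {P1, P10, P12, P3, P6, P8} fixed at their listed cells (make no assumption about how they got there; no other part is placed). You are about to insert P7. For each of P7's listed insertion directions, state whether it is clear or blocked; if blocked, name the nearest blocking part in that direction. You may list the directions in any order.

-x: ray from P7(1, 3) has no placed part ⇒ clear
+y: ray from P7(1, 3) has no placed part ⇒ clear

+y: clear; -x: clear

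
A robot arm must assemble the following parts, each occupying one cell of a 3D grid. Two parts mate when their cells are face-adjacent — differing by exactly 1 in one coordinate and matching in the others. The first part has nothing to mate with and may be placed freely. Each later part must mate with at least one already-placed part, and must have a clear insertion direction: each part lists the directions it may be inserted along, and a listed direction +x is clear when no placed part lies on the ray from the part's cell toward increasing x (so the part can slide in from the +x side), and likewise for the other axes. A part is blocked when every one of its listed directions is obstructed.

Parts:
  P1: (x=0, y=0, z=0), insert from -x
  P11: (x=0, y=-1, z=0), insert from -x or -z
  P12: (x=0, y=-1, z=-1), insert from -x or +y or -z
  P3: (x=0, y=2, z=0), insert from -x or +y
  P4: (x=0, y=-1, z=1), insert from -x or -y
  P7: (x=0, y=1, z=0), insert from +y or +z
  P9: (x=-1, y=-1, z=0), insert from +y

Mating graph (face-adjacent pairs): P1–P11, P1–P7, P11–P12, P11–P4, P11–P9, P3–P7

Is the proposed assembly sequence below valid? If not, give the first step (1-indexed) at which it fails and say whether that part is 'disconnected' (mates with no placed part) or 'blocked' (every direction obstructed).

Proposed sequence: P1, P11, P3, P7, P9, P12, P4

Invalid at step 3 (disconnected)

1. P1@(0, 0, 0) [-x clear] — {P1}
2. P11@(0, -1, 0) [-x clear] — {P1, P11}
3. P3@(0, 2, 0) — no placed neighbour ⇒ disconnected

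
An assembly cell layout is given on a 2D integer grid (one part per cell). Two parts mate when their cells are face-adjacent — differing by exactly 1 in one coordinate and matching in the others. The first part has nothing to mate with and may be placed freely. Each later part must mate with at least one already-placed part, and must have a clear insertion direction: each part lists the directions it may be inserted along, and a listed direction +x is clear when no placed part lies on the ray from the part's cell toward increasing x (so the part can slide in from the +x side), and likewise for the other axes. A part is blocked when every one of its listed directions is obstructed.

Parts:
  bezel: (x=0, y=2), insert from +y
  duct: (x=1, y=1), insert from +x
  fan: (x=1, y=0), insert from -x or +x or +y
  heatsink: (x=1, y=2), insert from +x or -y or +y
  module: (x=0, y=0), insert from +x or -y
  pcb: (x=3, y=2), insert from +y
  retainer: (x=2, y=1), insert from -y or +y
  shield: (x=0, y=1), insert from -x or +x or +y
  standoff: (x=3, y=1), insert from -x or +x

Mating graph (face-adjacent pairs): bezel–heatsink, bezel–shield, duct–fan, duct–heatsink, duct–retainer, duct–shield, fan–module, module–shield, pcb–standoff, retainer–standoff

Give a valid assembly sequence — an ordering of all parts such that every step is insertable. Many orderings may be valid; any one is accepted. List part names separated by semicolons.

module; fan; duct; heatsink; bezel; retainer; standoff; pcb; shield

1. module@(0, 0) [+x clear] — {module}
2. fan@(1, 0) [+x clear] — {fan, module}
3. duct@(1, 1) [+x clear] — {duct, fan, module}
4. heatsink@(1, 2) [+x clear] — {duct, fan, heatsink, module}
5. bezel@(0, 2) [+y clear] — {bezel, duct, fan, heatsink, module}
6. retainer@(2, 1) [-y clear] — {bezel, duct, fan, heatsink, module, retainer}
7. standoff@(3, 1) [+x clear] — {bezel, duct, fan, heatsink, module, retainer, standoff}
8. pcb@(3, 2) [+y clear] — {bezel, duct, fan, heatsink, module, pcb, retainer, standoff}
9. shield@(0, 1) [-x clear] — {bezel, duct, fan, heatsink, module, pcb, retainer, shield, standoff}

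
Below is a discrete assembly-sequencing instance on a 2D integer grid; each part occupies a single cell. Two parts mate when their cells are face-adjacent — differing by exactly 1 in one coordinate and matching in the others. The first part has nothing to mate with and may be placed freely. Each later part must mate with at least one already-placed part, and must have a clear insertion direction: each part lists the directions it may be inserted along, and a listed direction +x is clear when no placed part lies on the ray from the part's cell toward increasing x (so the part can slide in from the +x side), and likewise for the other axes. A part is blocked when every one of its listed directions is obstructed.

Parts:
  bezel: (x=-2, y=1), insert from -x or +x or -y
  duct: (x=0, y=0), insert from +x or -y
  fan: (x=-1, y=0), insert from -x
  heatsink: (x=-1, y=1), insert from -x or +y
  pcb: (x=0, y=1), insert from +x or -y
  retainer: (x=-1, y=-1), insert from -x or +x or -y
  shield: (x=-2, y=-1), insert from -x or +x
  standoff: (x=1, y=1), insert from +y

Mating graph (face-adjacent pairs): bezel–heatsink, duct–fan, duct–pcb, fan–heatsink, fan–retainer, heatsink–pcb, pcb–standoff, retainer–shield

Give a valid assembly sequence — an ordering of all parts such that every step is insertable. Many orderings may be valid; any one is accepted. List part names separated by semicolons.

shield; retainer; fan; duct; pcb; standoff; heatsink; bezel

1. shield@(-2, -1) [-x clear] — {shield}
2. retainer@(-1, -1) [+x clear] — {retainer, shield}
3. fan@(-1, 0) [-x clear] — {fan, retainer, shield}
4. duct@(0, 0) [+x clear] — {duct, fan, retainer, shield}
5. pcb@(0, 1) [+x clear] — {duct, fan, pcb, retainer, shield}
6. standoff@(1, 1) [+y clear] — {duct, fan, pcb, retainer, shield, standoff}
7. heatsink@(-1, 1) [-x clear] — {duct, fan, heatsink, pcb, retainer, shield, standoff}
8. bezel@(-2, 1) [-x clear] — {bezel, duct, fan, heatsink, pcb, retainer, shield, standoff}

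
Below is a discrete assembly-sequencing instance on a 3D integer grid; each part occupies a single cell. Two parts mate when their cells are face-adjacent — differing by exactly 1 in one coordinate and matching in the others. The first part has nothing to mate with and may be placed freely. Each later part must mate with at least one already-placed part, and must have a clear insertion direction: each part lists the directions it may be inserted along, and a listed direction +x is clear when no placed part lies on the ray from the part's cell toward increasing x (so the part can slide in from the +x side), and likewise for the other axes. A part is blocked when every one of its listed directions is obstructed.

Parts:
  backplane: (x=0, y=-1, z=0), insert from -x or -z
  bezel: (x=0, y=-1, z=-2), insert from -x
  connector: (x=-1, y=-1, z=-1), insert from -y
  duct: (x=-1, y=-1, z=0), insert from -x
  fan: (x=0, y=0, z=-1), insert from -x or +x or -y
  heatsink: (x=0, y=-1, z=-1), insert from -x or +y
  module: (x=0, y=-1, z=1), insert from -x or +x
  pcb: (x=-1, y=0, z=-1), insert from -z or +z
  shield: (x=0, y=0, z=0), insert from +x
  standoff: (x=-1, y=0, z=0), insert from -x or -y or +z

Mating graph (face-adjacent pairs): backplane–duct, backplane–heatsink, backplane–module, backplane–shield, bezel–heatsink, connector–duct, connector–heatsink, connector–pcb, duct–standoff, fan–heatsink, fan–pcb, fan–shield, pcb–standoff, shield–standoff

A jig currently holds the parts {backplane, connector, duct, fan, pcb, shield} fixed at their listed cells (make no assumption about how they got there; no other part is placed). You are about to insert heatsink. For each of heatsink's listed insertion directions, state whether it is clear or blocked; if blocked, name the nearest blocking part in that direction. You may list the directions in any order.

+y: blocked by fan; -x: blocked by connector

-x: nearest on ray is connector@(-1, -1, -1) ⇒ blocked
+y: nearest on ray is fan@(0, 0, -1) ⇒ blocked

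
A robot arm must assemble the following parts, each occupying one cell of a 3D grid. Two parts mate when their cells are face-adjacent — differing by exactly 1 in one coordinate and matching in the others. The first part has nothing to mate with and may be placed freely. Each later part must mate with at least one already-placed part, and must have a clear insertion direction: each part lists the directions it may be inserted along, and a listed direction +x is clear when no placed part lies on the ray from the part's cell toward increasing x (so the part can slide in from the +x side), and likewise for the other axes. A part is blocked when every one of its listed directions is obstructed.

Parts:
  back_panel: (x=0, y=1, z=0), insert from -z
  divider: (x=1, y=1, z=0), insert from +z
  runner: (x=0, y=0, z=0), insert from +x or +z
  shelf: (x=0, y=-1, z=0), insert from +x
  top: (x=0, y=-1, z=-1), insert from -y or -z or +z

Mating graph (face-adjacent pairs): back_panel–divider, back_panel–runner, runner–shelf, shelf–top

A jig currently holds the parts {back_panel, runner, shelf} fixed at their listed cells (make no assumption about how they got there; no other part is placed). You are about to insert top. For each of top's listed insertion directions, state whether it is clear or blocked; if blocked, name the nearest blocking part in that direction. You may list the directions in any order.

+z: blocked by shelf; -y: clear; -z: clear

-y: ray from top(0, -1, -1) has no placed part ⇒ clear
-z: ray from top(0, -1, -1) has no placed part ⇒ clear
+z: nearest on ray is shelf@(0, -1, 0) ⇒ blocked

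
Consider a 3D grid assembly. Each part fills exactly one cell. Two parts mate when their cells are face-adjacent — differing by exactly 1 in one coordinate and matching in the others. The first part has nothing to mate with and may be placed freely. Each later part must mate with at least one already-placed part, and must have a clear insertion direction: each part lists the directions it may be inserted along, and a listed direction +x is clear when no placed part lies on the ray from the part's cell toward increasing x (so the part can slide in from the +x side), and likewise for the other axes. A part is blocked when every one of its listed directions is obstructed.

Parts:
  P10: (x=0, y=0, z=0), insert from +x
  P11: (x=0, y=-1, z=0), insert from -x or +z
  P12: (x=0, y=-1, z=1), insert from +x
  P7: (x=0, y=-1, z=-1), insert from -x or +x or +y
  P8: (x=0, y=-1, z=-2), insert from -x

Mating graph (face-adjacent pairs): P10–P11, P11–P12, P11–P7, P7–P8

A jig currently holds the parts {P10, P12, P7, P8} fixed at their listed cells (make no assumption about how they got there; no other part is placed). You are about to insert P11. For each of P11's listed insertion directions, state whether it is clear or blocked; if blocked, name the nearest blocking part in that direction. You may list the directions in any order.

-x: ray from P11(0, -1, 0) has no placed part ⇒ clear
+z: nearest on ray is P12@(0, -1, 1) ⇒ blocked

+z: blocked by P12; -x: clear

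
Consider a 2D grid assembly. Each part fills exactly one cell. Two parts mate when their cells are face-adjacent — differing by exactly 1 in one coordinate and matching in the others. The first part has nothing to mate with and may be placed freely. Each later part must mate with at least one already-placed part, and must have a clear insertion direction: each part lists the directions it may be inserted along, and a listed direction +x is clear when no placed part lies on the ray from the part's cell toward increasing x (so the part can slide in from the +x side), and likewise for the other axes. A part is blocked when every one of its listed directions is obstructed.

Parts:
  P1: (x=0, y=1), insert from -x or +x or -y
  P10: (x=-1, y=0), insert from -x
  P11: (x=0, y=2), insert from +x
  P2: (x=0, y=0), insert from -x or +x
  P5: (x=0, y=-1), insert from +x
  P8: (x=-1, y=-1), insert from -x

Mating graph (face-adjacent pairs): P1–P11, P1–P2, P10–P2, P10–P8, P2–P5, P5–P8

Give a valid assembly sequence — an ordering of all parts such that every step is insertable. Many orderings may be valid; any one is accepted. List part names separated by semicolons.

P1; P2; P5; P10; P11; P8

1. P1@(0, 1) [-x clear] — {P1}
2. P2@(0, 0) [-x clear] — {P1, P2}
3. P5@(0, -1) [+x clear] — {P1, P2, P5}
4. P10@(-1, 0) [-x clear] — {P1, P10, P2, P5}
5. P11@(0, 2) [+x clear] — {P1, P10, P11, P2, P5}
6. P8@(-1, -1) [-x clear] — {P1, P10, P11, P2, P5, P8}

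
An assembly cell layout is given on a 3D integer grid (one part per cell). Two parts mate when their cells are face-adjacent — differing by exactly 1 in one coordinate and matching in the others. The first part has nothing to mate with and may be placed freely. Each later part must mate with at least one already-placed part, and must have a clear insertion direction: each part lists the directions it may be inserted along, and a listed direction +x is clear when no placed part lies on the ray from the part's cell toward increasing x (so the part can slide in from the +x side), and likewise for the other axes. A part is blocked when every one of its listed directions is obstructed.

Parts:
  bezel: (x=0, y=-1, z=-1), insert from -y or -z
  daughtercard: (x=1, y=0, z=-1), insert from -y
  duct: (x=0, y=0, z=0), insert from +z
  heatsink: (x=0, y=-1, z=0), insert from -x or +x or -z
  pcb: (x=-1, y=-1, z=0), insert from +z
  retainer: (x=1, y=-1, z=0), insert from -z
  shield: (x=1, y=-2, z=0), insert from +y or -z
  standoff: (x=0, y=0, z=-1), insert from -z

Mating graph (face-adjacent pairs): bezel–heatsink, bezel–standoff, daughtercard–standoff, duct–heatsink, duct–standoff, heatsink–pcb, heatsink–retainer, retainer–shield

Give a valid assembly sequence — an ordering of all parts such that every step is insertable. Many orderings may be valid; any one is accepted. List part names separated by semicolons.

1. bezel@(0, -1, -1) [-y clear] — {bezel}
2. standoff@(0, 0, -1) [-z clear] — {bezel, standoff}
3. heatsink@(0, -1, 0) [-x clear] — {bezel, heatsink, standoff}
4. retainer@(1, -1, 0) [-z clear] — {bezel, heatsink, retainer, standoff}
5. shield@(1, -2, 0) [-z clear] — {bezel, heatsink, retainer, shield, standoff}
6. duct@(0, 0, 0) [+z clear] — {bezel, duct, heatsink, retainer, shield, standoff}
7. daughtercard@(1, 0, -1) [-y clear] — {bezel, daughtercard, duct, heatsink, retainer, shield, standoff}
8. pcb@(-1, -1, 0) [+z clear] — {bezel, daughtercard, duct, heatsink, pcb, retainer, shield, standoff}

bezel; standoff; heatsink; retainer; shield; duct; daughtercard; pcb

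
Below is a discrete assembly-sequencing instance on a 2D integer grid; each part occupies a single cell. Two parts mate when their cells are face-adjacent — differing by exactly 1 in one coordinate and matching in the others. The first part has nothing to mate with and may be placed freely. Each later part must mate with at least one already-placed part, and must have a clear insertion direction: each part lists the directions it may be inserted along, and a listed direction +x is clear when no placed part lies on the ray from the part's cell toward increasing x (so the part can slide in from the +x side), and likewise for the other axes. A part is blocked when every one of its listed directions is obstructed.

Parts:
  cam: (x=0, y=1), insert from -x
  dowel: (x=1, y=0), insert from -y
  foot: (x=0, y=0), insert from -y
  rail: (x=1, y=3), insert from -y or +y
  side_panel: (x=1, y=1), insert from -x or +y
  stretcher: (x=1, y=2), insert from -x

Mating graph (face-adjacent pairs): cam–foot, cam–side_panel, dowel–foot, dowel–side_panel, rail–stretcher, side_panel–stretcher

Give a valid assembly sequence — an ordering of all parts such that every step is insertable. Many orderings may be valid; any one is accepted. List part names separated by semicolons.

foot; dowel; cam; side_panel; stretcher; rail

1. foot@(0, 0) [-y clear] — {foot}
2. dowel@(1, 0) [-y clear] — {dowel, foot}
3. cam@(0, 1) [-x clear] — {cam, dowel, foot}
4. side_panel@(1, 1) [+y clear] — {cam, dowel, foot, side_panel}
5. stretcher@(1, 2) [-x clear] — {cam, dowel, foot, side_panel, stretcher}
6. rail@(1, 3) [+y clear] — {cam, dowel, foot, rail, side_panel, stretcher}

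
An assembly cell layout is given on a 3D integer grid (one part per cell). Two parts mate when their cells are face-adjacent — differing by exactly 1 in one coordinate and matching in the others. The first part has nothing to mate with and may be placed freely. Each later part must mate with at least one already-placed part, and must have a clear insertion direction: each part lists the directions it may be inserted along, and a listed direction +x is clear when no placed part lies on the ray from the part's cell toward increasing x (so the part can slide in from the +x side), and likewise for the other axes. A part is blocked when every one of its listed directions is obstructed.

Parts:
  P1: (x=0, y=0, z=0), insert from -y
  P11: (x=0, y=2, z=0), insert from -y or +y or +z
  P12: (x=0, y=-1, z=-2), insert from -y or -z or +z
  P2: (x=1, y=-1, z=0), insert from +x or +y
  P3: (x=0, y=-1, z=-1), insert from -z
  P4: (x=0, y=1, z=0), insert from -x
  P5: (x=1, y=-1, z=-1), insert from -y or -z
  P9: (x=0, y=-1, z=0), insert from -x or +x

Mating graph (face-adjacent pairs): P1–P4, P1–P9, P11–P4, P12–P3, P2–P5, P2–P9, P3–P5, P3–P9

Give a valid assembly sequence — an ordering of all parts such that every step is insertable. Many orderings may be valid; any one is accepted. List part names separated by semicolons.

1. P1@(0, 0, 0) [-y clear] — {P1}
2. P9@(0, -1, 0) [-x clear] — {P1, P9}
3. P4@(0, 1, 0) [-x clear] — {P1, P4, P9}
4. P3@(0, -1, -1) [-z clear] — {P1, P3, P4, P9}
5. P12@(0, -1, -2) [-y clear] — {P1, P12, P3, P4, P9}
6. P5@(1, -1, -1) [-y clear] — {P1, P12, P3, P4, P5, P9}
7. P2@(1, -1, 0) [+x clear] — {P1, P12, P2, P3, P4, P5, P9}
8. P11@(0, 2, 0) [+y clear] — {P1, P11, P12, P2, P3, P4, P5, P9}

P1; P9; P4; P3; P12; P5; P2; P11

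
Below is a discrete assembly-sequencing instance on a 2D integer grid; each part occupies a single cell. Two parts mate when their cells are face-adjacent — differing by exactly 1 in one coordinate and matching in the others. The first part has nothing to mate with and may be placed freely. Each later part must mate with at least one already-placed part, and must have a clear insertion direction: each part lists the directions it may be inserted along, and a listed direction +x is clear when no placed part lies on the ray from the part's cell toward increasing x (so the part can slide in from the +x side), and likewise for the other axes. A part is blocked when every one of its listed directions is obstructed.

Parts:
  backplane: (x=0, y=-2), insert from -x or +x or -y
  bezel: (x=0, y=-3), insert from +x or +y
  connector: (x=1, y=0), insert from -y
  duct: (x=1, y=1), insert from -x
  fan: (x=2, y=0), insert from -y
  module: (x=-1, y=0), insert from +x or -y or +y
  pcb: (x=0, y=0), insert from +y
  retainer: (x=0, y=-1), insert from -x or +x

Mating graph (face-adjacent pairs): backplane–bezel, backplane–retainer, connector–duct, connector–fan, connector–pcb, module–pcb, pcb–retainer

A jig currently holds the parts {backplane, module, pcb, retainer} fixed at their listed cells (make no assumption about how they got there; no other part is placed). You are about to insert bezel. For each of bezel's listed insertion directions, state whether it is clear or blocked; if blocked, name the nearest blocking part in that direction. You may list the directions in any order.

+x: clear; +y: blocked by backplane

+x: ray from bezel(0, -3) has no placed part ⇒ clear
+y: nearest on ray is backplane@(0, -2) ⇒ blocked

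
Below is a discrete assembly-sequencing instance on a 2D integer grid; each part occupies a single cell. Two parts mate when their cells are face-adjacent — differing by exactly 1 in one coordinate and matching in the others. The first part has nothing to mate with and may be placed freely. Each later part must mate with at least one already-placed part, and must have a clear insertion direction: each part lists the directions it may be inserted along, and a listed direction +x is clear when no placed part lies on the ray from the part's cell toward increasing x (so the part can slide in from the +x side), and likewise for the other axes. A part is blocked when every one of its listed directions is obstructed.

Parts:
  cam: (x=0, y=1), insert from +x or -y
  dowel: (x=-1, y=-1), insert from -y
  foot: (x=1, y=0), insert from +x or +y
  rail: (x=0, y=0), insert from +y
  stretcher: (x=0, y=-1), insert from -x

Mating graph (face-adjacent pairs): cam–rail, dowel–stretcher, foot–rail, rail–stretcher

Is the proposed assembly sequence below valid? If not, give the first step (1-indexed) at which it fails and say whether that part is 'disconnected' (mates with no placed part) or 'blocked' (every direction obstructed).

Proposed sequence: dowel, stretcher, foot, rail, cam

1. dowel@(-1, -1) [-y clear] — {dowel}
2. stretcher@(0, -1) — -x all obstructed ⇒ blocked

Invalid at step 2 (blocked)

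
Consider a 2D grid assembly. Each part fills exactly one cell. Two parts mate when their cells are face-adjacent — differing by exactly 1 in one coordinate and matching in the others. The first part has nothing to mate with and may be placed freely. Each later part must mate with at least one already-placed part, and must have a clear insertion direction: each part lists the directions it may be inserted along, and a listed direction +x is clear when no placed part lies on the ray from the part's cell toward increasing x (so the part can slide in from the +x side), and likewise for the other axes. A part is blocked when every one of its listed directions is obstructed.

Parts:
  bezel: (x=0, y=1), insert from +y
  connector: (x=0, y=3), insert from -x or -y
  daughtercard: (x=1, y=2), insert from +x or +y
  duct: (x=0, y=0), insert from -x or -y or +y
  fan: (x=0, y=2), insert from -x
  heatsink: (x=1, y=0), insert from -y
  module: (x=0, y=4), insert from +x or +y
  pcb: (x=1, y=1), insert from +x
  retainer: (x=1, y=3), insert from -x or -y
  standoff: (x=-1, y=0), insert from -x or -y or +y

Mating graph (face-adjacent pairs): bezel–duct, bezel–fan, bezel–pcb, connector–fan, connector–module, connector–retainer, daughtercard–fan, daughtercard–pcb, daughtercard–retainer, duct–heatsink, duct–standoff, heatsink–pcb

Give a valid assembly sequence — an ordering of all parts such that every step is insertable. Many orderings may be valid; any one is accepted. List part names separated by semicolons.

retainer; daughtercard; pcb; bezel; heatsink; duct; standoff; connector; module; fan

1. retainer@(1, 3) [-x clear] — {retainer}
2. daughtercard@(1, 2) [+x clear] — {daughtercard, retainer}
3. pcb@(1, 1) [+x clear] — {daughtercard, pcb, retainer}
4. bezel@(0, 1) [+y clear] — {bezel, daughtercard, pcb, retainer}
5. heatsink@(1, 0) [-y clear] — {bezel, daughtercard, heatsink, pcb, retainer}
6. duct@(0, 0) [-x clear] — {bezel, daughtercard, duct, heatsink, pcb, retainer}
7. standoff@(-1, 0) [-x clear] — {bezel, daughtercard, duct, heatsink, pcb, retainer, standoff}
8. connector@(0, 3) [-x clear] — {bezel, connector, daughtercard, duct, heatsink, pcb, retainer, standoff}
9. module@(0, 4) [+x clear] — {bezel, connector, daughtercard, duct, heatsink, module, pcb, retainer, standoff}
10. fan@(0, 2) [-x clear] — {bezel, connector, daughtercard, duct, fan, heatsink, module, pcb, retainer, standoff}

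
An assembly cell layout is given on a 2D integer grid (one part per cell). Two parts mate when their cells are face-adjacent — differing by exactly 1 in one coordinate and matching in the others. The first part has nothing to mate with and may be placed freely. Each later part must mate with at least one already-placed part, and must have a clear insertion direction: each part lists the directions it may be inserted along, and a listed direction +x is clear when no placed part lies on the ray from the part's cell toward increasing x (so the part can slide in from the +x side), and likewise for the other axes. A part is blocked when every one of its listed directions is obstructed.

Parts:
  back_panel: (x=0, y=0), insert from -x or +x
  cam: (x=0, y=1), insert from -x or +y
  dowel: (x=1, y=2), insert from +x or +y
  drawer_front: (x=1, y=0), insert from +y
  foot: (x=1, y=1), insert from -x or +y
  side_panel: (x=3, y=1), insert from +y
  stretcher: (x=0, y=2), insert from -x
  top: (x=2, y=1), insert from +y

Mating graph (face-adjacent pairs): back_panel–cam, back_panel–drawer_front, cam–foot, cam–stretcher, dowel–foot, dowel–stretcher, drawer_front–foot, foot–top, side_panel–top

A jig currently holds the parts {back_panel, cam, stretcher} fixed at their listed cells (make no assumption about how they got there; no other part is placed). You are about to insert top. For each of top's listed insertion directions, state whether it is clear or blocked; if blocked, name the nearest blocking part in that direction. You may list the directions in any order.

+y: ray from top(2, 1) has no placed part ⇒ clear

+y: clear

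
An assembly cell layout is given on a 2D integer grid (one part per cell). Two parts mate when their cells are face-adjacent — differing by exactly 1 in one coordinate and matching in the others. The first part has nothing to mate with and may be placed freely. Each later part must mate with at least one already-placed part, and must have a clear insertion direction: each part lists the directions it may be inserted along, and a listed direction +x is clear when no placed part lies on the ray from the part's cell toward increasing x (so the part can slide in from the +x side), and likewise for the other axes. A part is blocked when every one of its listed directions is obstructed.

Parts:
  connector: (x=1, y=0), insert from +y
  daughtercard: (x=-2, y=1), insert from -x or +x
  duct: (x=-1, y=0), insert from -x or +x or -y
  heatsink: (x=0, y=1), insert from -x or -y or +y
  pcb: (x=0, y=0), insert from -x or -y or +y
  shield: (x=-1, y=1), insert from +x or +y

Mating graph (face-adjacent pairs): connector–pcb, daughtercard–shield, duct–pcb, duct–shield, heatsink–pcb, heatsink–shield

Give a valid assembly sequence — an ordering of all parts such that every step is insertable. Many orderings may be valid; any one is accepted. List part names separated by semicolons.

1. daughtercard@(-2, 1) [-x clear] — {daughtercard}
2. shield@(-1, 1) [+x clear] — {daughtercard, shield}
3. heatsink@(0, 1) [-y clear] — {daughtercard, heatsink, shield}
4. duct@(-1, 0) [-x clear] — {daughtercard, duct, heatsink, shield}
5. pcb@(0, 0) [-y clear] — {daughtercard, duct, heatsink, pcb, shield}
6. connector@(1, 0) [+y clear] — {connector, daughtercard, duct, heatsink, pcb, shield}

daughtercard; shield; heatsink; duct; pcb; connector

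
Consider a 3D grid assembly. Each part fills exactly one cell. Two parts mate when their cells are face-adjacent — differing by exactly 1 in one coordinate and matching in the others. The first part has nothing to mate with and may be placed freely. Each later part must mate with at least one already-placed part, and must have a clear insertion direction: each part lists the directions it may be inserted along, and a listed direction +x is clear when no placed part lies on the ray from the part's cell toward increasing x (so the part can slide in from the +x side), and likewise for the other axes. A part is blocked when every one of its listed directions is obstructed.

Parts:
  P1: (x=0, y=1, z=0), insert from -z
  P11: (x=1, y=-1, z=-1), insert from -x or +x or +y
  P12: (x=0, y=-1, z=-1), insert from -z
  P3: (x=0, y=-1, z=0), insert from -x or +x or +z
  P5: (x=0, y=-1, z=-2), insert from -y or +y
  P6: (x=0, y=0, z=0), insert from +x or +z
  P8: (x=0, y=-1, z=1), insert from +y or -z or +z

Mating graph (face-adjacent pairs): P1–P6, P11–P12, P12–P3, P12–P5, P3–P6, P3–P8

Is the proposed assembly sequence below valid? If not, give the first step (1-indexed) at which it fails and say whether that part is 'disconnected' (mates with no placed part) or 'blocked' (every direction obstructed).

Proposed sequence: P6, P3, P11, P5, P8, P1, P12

Invalid at step 3 (disconnected)

1. P6@(0, 0, 0) [+x clear] — {P6}
2. P3@(0, -1, 0) [-x clear] — {P3, P6}
3. P11@(1, -1, -1) — no placed neighbour ⇒ disconnected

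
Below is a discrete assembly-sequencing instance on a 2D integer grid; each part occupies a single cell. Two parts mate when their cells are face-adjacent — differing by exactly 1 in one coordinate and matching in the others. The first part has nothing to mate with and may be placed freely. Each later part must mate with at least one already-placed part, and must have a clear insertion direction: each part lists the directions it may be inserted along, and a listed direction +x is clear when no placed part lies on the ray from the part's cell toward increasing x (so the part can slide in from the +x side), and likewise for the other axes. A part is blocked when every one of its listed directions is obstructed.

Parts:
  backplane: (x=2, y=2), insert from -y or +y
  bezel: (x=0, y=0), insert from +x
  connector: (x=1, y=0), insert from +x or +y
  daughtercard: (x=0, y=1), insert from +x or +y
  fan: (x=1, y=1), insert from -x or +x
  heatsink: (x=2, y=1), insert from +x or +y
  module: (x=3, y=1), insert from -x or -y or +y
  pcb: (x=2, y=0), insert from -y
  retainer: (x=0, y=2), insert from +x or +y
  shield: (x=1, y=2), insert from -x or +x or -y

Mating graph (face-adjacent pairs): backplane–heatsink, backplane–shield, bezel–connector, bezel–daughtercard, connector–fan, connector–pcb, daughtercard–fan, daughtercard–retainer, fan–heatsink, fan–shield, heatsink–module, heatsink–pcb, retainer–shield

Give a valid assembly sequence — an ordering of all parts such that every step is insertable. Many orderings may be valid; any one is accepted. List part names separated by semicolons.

module; heatsink; backplane; shield; fan; daughtercard; bezel; connector; pcb; retainer

1. module@(3, 1) [-x clear] — {module}
2. heatsink@(2, 1) [+y clear] — {heatsink, module}
3. backplane@(2, 2) [+y clear] — {backplane, heatsink, module}
4. shield@(1, 2) [-x clear] — {backplane, heatsink, module, shield}
5. fan@(1, 1) [-x clear] — {backplane, fan, heatsink, module, shield}
6. daughtercard@(0, 1) [+y clear] — {backplane, daughtercard, fan, heatsink, module, shield}
7. bezel@(0, 0) [+x clear] — {backplane, bezel, daughtercard, fan, heatsink, module, shield}
8. connector@(1, 0) [+x clear] — {backplane, bezel, connector, daughtercard, fan, heatsink, module, shield}
9. pcb@(2, 0) [-y clear] — {backplane, bezel, connector, daughtercard, fan, heatsink, module, pcb, shield}
10. retainer@(0, 2) [+y clear] — {backplane, bezel, connector, daughtercard, fan, heatsink, module, pcb, retainer, shield}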